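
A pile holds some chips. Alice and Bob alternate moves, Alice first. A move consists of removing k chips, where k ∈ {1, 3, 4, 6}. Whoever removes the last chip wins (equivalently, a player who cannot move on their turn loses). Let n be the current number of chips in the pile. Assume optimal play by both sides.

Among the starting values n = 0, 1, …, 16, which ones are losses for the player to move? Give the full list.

0, 2, 7, 9, 14, 16

Label each position W (a win for the player to move) or L (a loss). A position with no legal move is L; any other position is W exactly when some move reaches an L, and L when every move reaches a W.
n=0: no move → L
n=1: →0(L), so W
n=2: →1(W) only, which is W, so L
n=3: →2(L), so W
n=4: →0(L), so W
n=5: →2(L), so W
n=6: →2(L), so W
n=7: →6(W), 4(W), 3(W), 1(W) — all W, so L
n=8: →7(L), so W
n=9: →8(W), 6(W), 5(W), 3(W) — all W, so L
n=10: →9(L), so W
n=11: →7(L), so W
n=12: →9(L), so W
n=13: →9(L), so W
n=14: →13(W), 11(W), 10(W), 8(W) — all W, so L
n=15: →14(L), so W
n=16: →15(W), 13(W), 12(W), 10(W) — all W, so L
Reading off the rows marked L gives the requested list; there are 6 such values of n.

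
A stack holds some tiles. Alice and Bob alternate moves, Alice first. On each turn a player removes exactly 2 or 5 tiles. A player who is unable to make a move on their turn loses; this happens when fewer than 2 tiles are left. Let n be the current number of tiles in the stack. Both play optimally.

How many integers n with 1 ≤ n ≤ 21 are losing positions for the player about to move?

9

Label each position W (a win for the player to move) or L (a loss). A position with no legal move is L; any other position is W exactly when some move reaches an L, and L when every move reaches a W.
n=0: no move → L
n=1: no move → L
n=2: can move to 0, which is L ⇒ W
n=3: can move to 1, which is L ⇒ W
n=4: the only move is to 2(W), a W ⇒ L
n=5: can move to 0, which is L ⇒ W
n=6: can move to 4, which is L ⇒ W
n=7: moves to 5(W), 2(W); every one is W ⇒ L
n=8: moves to 6(W), 3(W); every one is W ⇒ L
n=9: can move to 7, which is L ⇒ W
n=10: can move to 8, which is L ⇒ W
n=11: moves to 9(W), 6(W); every one is W ⇒ L
n=12: can move to 7, which is L ⇒ W
n=13: can move to 11, which is L ⇒ W
n=14: moves to 12(W), 9(W); every one is W ⇒ L
n=15: moves to 13(W), 10(W); every one is W ⇒ L
n=16: can move to 14, which is L ⇒ W
n=17: can move to 15, which is L ⇒ W
n=18: moves to 16(W), 13(W); every one is W ⇒ L
n=19: can move to 14, which is L ⇒ W
n=20: can move to 18, which is L ⇒ W
n=21: moves to 19(W), 16(W); every one is W ⇒ L
L entries with 1 ≤ n ≤ 21 (n=0 is outside the asked range and is not counted): n = 1, 4, 7, 8, 11, 14, 15, 18, 21; that makes 9.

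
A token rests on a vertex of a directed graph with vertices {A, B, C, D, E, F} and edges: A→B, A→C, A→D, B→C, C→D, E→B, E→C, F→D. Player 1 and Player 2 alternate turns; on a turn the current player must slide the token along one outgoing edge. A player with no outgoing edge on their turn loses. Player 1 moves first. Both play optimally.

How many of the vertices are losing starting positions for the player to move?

Work bottom-up. With no move the player to move loses. Otherwise the position is W if at least one move leads to an L position for the opponent, and L if every move leads to a W.
Every edge goes from a vertex to one that appears earlier in the order D, C, B, A, F, E, so processing vertices in that order labels each vertex after all of its successors.
D: no outgoing edge → L
C: can move to D, which is L ⇒ W
B: the only move is to C(W), a W ⇒ L
A: can move to B, which is L ⇒ W
F: can move to D, which is L ⇒ W
E: can move to B, which is L ⇒ W
The L vertices are B, D; that is 2 in all.

2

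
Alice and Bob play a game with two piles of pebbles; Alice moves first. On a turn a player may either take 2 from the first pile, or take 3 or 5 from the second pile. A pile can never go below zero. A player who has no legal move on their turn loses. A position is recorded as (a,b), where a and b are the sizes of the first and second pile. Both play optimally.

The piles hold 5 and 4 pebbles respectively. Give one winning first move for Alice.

Move to (3,4).

Compute win/loss labels from the base case upward. A position with no move is L. Any other position is W if it can reach an L in one move, else L.
No move ever increases a pile, so every position that can arise here has a ≤ 5 and b ≤ 4; it is enough to label the cells with 0 ≤ a ≤ 5 and 0 ≤ b ≤ 4.
Every move lowers a or b (never raises either), so fill the grid row by row in increasing a, and left to right within a row: each cell's successors are then already labelled.
      b=0  b=1  b=2  b=3  b=4
a=0:    L    L    L    W    W
a=1:    L    L    L    W    W
a=2:    W    W    W    L    L
a=3:    W    W    W    L    L
a=4:    L    L    L    W    W
a=5:    L    L    L    W    W
Cells with no legal move (terminal, hence L): (0,0), (0,1), (0,2), (1,0), (1,1), (1,2).
The remaining L cells, each justified by listing all of its moves:
(2,3): →(0,3)(W), (2,0)(W) — all W, so L
(2,4): →(0,4)(W), (2,1)(W) — all W, so L
(3,3): →(1,3)(W), (3,0)(W) — all W, so L
(3,4): →(1,4)(W), (3,1)(W) — all W, so L
(4,0): →(2,0)(W) only, which is W, so L
(4,1): →(2,1)(W) only, which is W, so L
(4,2): →(2,2)(W) only, which is W, so L
(5,0): →(3,0)(W) only, which is W, so L
(5,1): →(3,1)(W) only, which is W, so L
(5,2): →(3,2)(W) only, which is W, so L
Every other cell has at least one move into one of the L cells above, so it is W.
From (5,4), the L positions reachable in one move are: (3,4), (5,1). Any move reaching one of these is winning.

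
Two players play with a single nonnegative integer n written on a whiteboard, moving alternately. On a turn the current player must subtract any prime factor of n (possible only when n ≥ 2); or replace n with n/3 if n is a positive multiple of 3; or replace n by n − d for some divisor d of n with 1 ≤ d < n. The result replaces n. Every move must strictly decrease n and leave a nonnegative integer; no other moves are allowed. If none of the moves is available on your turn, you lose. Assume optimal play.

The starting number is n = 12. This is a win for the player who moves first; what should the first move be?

Use the standard recursion: the mover loses at a terminal position; elsewhere, the mover wins exactly when some move hands the opponent an L position.
n=0: no move → L
n=1: no move → L
n=2: →0(L), so W
n=3: →0(L), so W
n=4: →2(W), 3(W) — all W, so L
n=5: →0(L), so W
n=6: →4(L), so W
n=7: →0(L), so W
n=8: →4(L), so W
n=9: →3(W), 6(W), 8(W) — all W, so L
n=10: →9(L), so W
n=11: →0(L), so W
n=12: →4(L), so W
From 12, the L positions reachable in one move are: 4, 9. Any move reaching one of these is winning.

Move to 4.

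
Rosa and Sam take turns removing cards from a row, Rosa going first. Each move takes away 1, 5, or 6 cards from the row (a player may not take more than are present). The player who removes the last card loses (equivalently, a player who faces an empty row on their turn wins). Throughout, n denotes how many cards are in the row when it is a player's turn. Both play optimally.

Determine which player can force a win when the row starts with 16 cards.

Classify positions by backward induction: terminal positions (no move available) are W. From any other position, the mover wins iff some move reaches an L.
n=0: no move; the opponent has just taken the last card and therefore loses → W
n=1: only reaches 0(W), which is W → L
n=2: reaches L-position 1 → W
n=3: only reaches 2(W), which is W → L
n=4: reaches L-position 3 → W
n=5: only reaches 4(W), 0(W), all W → L
n=6: reaches L-position 5 → W
n=7: reaches L-position 1 → W
n=8: reaches L-position 3 → W
n=9: reaches L-position 3 → W
n=10: reaches L-position 5 → W
n=11: reaches L-position 5 → W
n=12: only reaches 11(W), 7(W), 6(W), all W → L
n=13: reaches L-position 12 → W
n=14: only reaches 13(W), 9(W), 8(W), all W → L
n=15: reaches L-position 14 → W
n=16: only reaches 15(W), 11(W), 10(W), all W → L
Every move from 16 reaches a W position, so the mover loses.

Sam wins.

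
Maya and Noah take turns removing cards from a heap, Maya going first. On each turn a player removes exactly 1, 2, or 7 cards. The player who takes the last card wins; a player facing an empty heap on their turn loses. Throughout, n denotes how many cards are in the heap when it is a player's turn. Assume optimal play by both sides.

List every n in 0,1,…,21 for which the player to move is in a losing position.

0, 3, 6, 9, 12, 15, 18, 21

Classify positions by backward induction: terminal positions (no move available) are L. From any other position, the mover wins iff some move reaches an L.
n=0: no move → L
n=1: W (go to 0, an L position)
n=2: W (go to 0, an L position)
n=3: L (options 2(W), 1(W) are all W)
n=4: W (go to 3, an L position)
n=5: W (go to 3, an L position)
n=6: L (options 5(W), 4(W) are all W)
n=7: W (go to 6, an L position)
n=8: W (go to 6, an L position)
n=9: L (options 8(W), 7(W), 2(W) are all W)
n=10: W (go to 9, an L position)
n=11: W (go to 9, an L position)
n=12: L (options 11(W), 10(W), 5(W) are all W)
n=13: W (go to 12, an L position)
n=14: W (go to 12, an L position)
n=15: L (options 14(W), 13(W), 8(W) are all W)
n=16: W (go to 15, an L position)
n=17: W (go to 15, an L position)
n=18: L (options 17(W), 16(W), 11(W) are all W)
n=19: W (go to 18, an L position)
n=20: W (go to 18, an L position)
n=21: L (options 20(W), 19(W), 14(W) are all W)
The losing starting values of n are exactly the entries labelled L in this table (8 of them).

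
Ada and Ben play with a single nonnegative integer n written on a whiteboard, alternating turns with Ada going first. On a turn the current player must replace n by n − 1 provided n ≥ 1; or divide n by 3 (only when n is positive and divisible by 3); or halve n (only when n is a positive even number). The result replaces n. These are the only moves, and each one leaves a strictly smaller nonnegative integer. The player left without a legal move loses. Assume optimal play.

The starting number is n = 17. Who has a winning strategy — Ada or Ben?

Label each position W (a win for the player to move) or L (a loss). A position with no legal move is L; any other position is W exactly when some move reaches an L, and L when every move reaches a W.
n=0: no move → L
n=1: reaches L-position 0 → W
n=2: only reaches 1(W), which is W → L
n=3: reaches L-position 2 → W
n=4: reaches L-position 2 → W
n=5: only reaches 4(W), which is W → L
n=6: reaches L-position 2 → W
n=7: only reaches 6(W), which is W → L
n=8: reaches L-position 7 → W
n=9: only reaches 3(W), 8(W), all W → L
n=10: reaches L-position 5 → W
n=11: only reaches 10(W), which is W → L
n=12: reaches L-position 11 → W
n=13: only reaches 12(W), which is W → L
n=14: reaches L-position 7 → W
n=15: reaches L-position 5 → W
n=16: only reaches 8(W), 15(W), all W → L
n=17: reaches L-position 16 → W
From 17 Ada can move to 16, reaching an L position.

Ada wins.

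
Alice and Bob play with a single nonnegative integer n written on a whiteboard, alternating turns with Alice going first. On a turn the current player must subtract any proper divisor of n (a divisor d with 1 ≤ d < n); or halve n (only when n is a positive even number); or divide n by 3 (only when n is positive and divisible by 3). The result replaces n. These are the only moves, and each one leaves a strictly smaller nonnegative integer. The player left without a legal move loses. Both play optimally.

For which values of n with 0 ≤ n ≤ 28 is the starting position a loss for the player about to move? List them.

Classify positions by backward induction: terminal positions (no move available) are L. From any other position, the mover wins iff some move reaches an L.
n=0: no move → L
n=1: no move → L
n=2: W (go to 1, an L position)
n=3: W (go to 1, an L position)
n=4: L (options 2(W), 3(W) are all W)
n=5: W (go to 4, an L position)
n=6: W (go to 4, an L position)
n=7: L (sole option 6(W) is W)
n=8: W (go to 4, an L position)
n=9: L (options 3(W), 6(W), 8(W) are all W)
n=10: W (go to 9, an L position)
n=11: L (sole option 10(W) is W)
n=12: W (go to 4, an L position)
n=13: L (sole option 12(W) is W)
n=14: W (go to 7, an L position)
n=15: L (options 5(W), 10(W), 12(W), 14(W) are all W)
n=16: W (go to 15, an L position)
n=17: L (sole option 16(W) is W)
n=18: W (go to 9, an L position)
n=19: L (sole option 18(W) is W)
n=20: W (go to 15, an L position)
n=21: W (go to 7, an L position)
n=22: W (go to 11, an L position)
n=23: L (sole option 22(W) is W)
n=24: W (go to 23, an L position)
n=25: L (options 20(W), 24(W) are all W)
n=26: W (go to 13, an L position)
n=27: W (go to 9, an L position)
n=28: L (options 14(W), 21(W), 24(W), 26(W), 27(W) are all W)
The losing starting values of n are exactly the entries labelled L in this table (13 of them).

0, 1, 4, 7, 9, 11, 13, 15, 17, 19, 23, 25, 28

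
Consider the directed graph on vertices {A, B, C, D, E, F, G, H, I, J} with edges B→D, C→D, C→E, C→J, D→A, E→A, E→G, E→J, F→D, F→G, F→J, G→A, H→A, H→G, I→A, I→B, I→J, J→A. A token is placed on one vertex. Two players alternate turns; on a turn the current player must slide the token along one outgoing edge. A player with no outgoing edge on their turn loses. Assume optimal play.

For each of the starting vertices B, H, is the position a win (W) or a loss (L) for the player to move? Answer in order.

Positions with no move are L. A position that does have a move is losing for the player to move precisely when every available move leads to a winning position for the opponent. Fill in the labels:
Every edge goes from a vertex to one that appears earlier in the order A, D, J, B, G, F, H, I, E, C, so processing vertices in that order labels each vertex after all of its successors.
A: no outgoing edge → L
D: →A(L), so W
J: →A(L), so W
B: →D(W) only, which is W, so L
G: →A(L), so W
F: →G(W), J(W), D(W) — all W, so L
H: →A(L), so W
I: →B(L), so W
E: →A(L), so W
C: →E(W), J(W), D(W) — all W, so L

B: L, H: W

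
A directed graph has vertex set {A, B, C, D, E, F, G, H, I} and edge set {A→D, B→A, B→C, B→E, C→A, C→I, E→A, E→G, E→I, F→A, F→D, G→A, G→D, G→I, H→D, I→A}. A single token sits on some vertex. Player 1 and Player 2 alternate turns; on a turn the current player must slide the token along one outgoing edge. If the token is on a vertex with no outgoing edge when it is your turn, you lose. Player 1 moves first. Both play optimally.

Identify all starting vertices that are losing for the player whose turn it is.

B, D, I

Positions with no move are L. A position that does have a move is losing for the player to move precisely when every available move leads to a winning position for the opponent. Fill in the labels:
Every edge goes from a vertex to one that appears earlier in the order D, A, I, G, E, F, C, B, H, so processing vertices in that order labels each vertex after all of its successors.
D: no outgoing edge → L
A: W (go to D, an L position)
I: L (sole option A(W) is W)
G: W (go to I, an L position)
E: W (go to I, an L position)
F: W (go to D, an L position)
C: W (go to I, an L position)
B: L (options C(W), E(W), A(W) are all W)
H: W (go to D, an L position)
The losing starting vertices are exactly the entries labelled L in this table (3 of them).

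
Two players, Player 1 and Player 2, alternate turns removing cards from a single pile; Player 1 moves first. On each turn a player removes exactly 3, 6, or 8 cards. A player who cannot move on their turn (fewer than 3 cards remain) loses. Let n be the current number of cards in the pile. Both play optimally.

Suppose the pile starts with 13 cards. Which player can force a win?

Player 2 wins.

Compute win/loss labels from the base case upward. A position with no move is L. Any other position is W if it can reach an L in one move, else L.
n=0: no move → L
n=1: no move → L
n=2: no move → L
n=3: →0(L), so W
n=4: →1(L), so W
n=5: →2(L), so W
n=6: →0(L), so W
n=7: →1(L), so W
n=8: →2(L), so W
n=9: →1(L), so W
n=10: →2(L), so W
n=11: →8(W), 5(W), 3(W) — all W, so L
n=12: →9(W), 6(W), 4(W) — all W, so L
n=13: →10(W), 7(W), 5(W) — all W, so L
The starting position 13 is L: whatever Player 1 does, the opponent receives a W position.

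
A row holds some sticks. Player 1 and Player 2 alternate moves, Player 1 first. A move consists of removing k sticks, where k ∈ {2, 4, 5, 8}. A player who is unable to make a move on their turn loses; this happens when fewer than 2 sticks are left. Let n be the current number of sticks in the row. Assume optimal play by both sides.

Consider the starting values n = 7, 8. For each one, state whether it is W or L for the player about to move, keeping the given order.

7: L, 8: W

Positions with no move are L. A position that does have a move is losing for the player to move precisely when every available move leads to a winning position for the opponent. Fill in the labels:
n=0: no move → L
n=1: no move → L
n=2: reaches L-position 0 → W
n=3: reaches L-position 1 → W
n=4: reaches L-position 0 → W
n=5: reaches L-position 1 → W
n=6: reaches L-position 1 → W
n=7: only reaches 5(W), 3(W), 2(W), all W → L
n=8: reaches L-position 0 → W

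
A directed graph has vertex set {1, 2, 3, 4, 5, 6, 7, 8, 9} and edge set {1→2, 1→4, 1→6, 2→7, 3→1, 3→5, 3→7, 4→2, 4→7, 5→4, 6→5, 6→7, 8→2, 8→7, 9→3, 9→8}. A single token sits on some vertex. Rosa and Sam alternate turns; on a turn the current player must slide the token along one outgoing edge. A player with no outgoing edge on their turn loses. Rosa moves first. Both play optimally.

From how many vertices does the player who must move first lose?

4

Compute win/loss labels from the base case upward. A position with no move is L. Any other position is W if it can reach an L in one move, else L.
Every edge goes from a vertex to one that appears earlier in the order 7, 2, 4, 5, 6, 1, 8, 3, 9, so processing vertices in that order labels each vertex after all of its successors.
7: no outgoing edge → L
2: reaches L-position 7 → W
4: reaches L-position 7 → W
5: only reaches 4(W), which is W → L
6: reaches L-position 5 → W
1: only reaches 6(W), 4(W), 2(W), all W → L
8: reaches L-position 7 → W
3: reaches L-position 1 → W
9: only reaches 3(W), 8(W), all W → L
The L vertices are 1, 5, 7, 9; that is 4 in all.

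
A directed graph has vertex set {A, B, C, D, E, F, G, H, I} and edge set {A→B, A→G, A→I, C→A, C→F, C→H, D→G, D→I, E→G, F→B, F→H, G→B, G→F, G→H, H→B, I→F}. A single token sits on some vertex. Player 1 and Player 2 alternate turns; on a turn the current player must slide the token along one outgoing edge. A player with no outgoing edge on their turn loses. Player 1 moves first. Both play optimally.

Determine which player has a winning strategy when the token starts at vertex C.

Label each position W (a win for the player to move) or L (a loss). A position with no legal move is L; any other position is W exactly when some move reaches an L, and L when every move reaches a W.
Every edge goes from a vertex to one that appears earlier in the order B, H, F, I, G, D, E, A, C, so processing vertices in that order labels each vertex after all of its successors.
B: no outgoing edge → L
H: reaches L-position B → W
F: reaches L-position B → W
I: only reaches F(W), which is W → L
G: reaches L-position B → W
D: reaches L-position I → W
E: only reaches G(W), which is W → L
A: reaches L-position I → W
C: only reaches A(W), F(W), H(W), all W → L
Every move from C reaches a W position, so the mover loses.

Player 2 wins.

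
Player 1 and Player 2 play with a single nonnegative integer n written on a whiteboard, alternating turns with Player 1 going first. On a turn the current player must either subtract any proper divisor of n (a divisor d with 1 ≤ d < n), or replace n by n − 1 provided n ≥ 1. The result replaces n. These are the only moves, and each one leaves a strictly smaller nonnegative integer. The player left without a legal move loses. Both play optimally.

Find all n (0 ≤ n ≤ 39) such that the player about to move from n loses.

Use the standard recursion: the mover loses at a terminal position; elsewhere, the mover wins exactly when some move hands the opponent an L position.
n=0: no move → L
n=1: reaches L-position 0 → W
n=2: only reaches 1(W), which is W → L
n=3: reaches L-position 2 → W
n=4: reaches L-position 2 → W
n=5: only reaches 4(W), which is W → L
n=6: reaches L-position 5 → W
n=7: only reaches 6(W), which is W → L
n=8: reaches L-position 7 → W
n=9: only reaches 6(W), 8(W), all W → L
n=10: reaches L-position 5 → W
n=11: only reaches 10(W), which is W → L
n=12: reaches L-position 9 → W
n=13: only reaches 12(W), which is W → L
n=14: reaches L-position 7 → W
n=15: only reaches 10(W), 12(W), 14(W), all W → L
n=16: reaches L-position 15 → W
n=17: only reaches 16(W), which is W → L
n=18: reaches L-position 9 → W
n=19: only reaches 18(W), which is W → L
n=20: reaches L-position 15 → W
n=21: only reaches 14(W), 18(W), 20(W), all W → L
n=22: reaches L-position 11 → W
n=23: only reaches 22(W), which is W → L
n=24: reaches L-position 21 → W
n=25: only reaches 20(W), 24(W), all W → L
n=26: reaches L-position 13 → W
n=27: only reaches 18(W), 24(W), 26(W), all W → L
n=28: reaches L-position 21 → W
n=29: only reaches 28(W), which is W → L
n=30: reaches L-position 15 → W
n=31: only reaches 30(W), which is W → L
n=32: reaches L-position 31 → W
n=33: only reaches 22(W), 30(W), 32(W), all W → L
n=34: reaches L-position 17 → W
n=35: only reaches 28(W), 30(W), 34(W), all W → L
n=36: reaches L-position 27 → W
n=37: only reaches 36(W), which is W → L
n=38: reaches L-position 19 → W
n=39: only reaches 26(W), 36(W), 38(W), all W → L
The losing starting values of n are exactly the entries labelled L in this table (20 of them).

0, 2, 5, 7, 9, 11, 13, 15, 17, 19, 21, 23, 25, 27, 29, 31, 33, 35, 37, 39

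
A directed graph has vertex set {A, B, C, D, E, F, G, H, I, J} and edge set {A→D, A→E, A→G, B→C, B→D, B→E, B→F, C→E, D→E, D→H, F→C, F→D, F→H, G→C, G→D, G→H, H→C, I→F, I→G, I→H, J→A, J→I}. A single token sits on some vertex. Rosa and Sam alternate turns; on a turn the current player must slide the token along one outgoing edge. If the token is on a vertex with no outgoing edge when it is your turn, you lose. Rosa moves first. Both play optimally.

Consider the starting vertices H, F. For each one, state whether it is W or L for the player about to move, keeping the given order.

Classify positions by backward induction: terminal positions (no move available) are L. From any other position, the mover wins iff some move reaches an L.
Every edge goes from a vertex to one that appears earlier in the order E, C, H, D, G, F, B, A, I, J, so processing vertices in that order labels each vertex after all of its successors.
E: no outgoing edge → L
C: reaches L-position E → W
H: only reaches C(W), which is W → L
D: reaches L-position H → W
G: reaches L-position H → W
F: reaches L-position H → W
B: reaches L-position E → W
A: reaches L-position E → W
I: reaches L-position H → W
J: only reaches I(W), A(W), all W → L

H: L, F: W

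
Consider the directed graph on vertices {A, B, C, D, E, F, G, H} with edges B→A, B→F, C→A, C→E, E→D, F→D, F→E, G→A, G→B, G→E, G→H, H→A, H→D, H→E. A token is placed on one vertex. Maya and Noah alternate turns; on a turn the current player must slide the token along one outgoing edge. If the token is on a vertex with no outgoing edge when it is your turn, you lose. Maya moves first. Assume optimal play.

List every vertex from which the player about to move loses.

A, D

Work bottom-up. With no move the player to move loses. Otherwise the position is W if at least one move leads to an L position for the opponent, and L if every move leads to a W.
Every edge goes from a vertex to one that appears earlier in the order A, D, E, F, C, H, B, G, so processing vertices in that order labels each vertex after all of its successors.
A: no outgoing edge → L
D: no outgoing edge → L
E: reaches L-position D → W
F: reaches L-position D → W
C: reaches L-position A → W
H: reaches L-position D → W
B: reaches L-position A → W
G: reaches L-position A → W
Reading off the rows marked L gives the requested list; there are 2 such vertices.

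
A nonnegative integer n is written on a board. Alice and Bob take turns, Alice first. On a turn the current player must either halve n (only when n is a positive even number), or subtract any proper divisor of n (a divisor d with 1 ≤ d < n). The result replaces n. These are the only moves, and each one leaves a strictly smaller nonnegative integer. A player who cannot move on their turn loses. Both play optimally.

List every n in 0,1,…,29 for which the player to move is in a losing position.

Build the W/L table. Terminal = L. A non-terminal position is W if it has a move to some L; otherwise it is L.
n=0: no move → L
n=1: no move → L
n=2: can move to 1, which is L ⇒ W
n=3: the only move is to 2(W), a W ⇒ L
n=4: can move to 3, which is L ⇒ W
n=5: the only move is to 4(W), a W ⇒ L
n=6: can move to 3, which is L ⇒ W
n=7: the only move is to 6(W), a W ⇒ L
n=8: can move to 7, which is L ⇒ W
n=9: moves to 6(W), 8(W); every one is W ⇒ L
n=10: can move to 5, which is L ⇒ W
n=11: the only move is to 10(W), a W ⇒ L
n=12: can move to 9, which is L ⇒ W
n=13: the only move is to 12(W), a W ⇒ L
n=14: can move to 7, which is L ⇒ W
n=15: moves to 10(W), 12(W), 14(W); every one is W ⇒ L
n=16: can move to 15, which is L ⇒ W
n=17: the only move is to 16(W), a W ⇒ L
n=18: can move to 9, which is L ⇒ W
n=19: the only move is to 18(W), a W ⇒ L
n=20: can move to 15, which is L ⇒ W
n=21: moves to 14(W), 18(W), 20(W); every one is W ⇒ L
n=22: can move to 11, which is L ⇒ W
n=23: the only move is to 22(W), a W ⇒ L
n=24: can move to 21, which is L ⇒ W
n=25: moves to 20(W), 24(W); every one is W ⇒ L
n=26: can move to 13, which is L ⇒ W
n=27: moves to 18(W), 24(W), 26(W); every one is W ⇒ L
n=28: can move to 21, which is L ⇒ W
n=29: the only move is to 28(W), a W ⇒ L
The losing starting values of n are exactly the entries labelled L in this table (16 of them).

0, 1, 3, 5, 7, 9, 11, 13, 15, 17, 19, 21, 23, 25, 27, 29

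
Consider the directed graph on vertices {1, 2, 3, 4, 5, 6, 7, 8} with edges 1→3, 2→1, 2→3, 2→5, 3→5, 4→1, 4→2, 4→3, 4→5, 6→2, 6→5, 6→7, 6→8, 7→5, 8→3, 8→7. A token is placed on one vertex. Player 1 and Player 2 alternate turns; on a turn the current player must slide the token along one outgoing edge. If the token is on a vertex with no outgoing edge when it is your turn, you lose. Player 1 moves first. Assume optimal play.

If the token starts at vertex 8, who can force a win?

Player 2 wins.

Positions with no move are L. A position that does have a move is losing for the player to move precisely when every available move leads to a winning position for the opponent. Fill in the labels:
Every edge goes from a vertex to one that appears earlier in the order 5, 3, 1, 2, 7, 4, 8, 6, so processing vertices in that order labels each vertex after all of its successors.
5: no outgoing edge → L
3: can move to 5, which is L ⇒ W
1: the only move is to 3(W), a W ⇒ L
2: can move to 1, which is L ⇒ W
7: can move to 5, which is L ⇒ W
4: can move to 1, which is L ⇒ W
8: moves to 7(W), 3(W); every one is W ⇒ L
6: can move to 8, which is L ⇒ W
The starting position 8 is L: whatever Player 1 does, the opponent receives a W position.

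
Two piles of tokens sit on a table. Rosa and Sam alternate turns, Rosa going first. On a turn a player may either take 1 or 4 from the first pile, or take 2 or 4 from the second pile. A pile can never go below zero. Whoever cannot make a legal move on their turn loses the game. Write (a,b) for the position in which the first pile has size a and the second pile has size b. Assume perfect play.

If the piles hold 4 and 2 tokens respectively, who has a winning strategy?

Classify positions by backward induction: terminal positions (no move available) are L. From any other position, the mover wins iff some move reaches an L.
No move ever increases a pile, so every position that can arise here has a ≤ 4 and b ≤ 2; it is enough to label the cells with 0 ≤ a ≤ 4 and 0 ≤ b ≤ 2.
Every move lowers a or b (never raises either), so fill the grid row by row in increasing a, and left to right within a row: each cell's successors are then already labelled.
      b=0  b=1  b=2
a=0:    L    L    W
a=1:    W    W    L
a=2:    L    L    W
a=3:    W    W    L
a=4:    W    W    W
Cells with no legal move (terminal, hence L): (0,0), (0,1).
The remaining L cells, each justified by listing all of its moves:
(1,2): moves to (0,2)(W), (1,0)(W); every one is W ⇒ L
(2,0): the only move is to (1,0)(W), a W ⇒ L
(2,1): the only move is to (1,1)(W), a W ⇒ L
(3,2): moves to (2,2)(W), (3,0)(W); every one is W ⇒ L
Every other cell has at least one move into one of the L cells above, so it is W.
From (4,2) Rosa can move to (3,2), reaching an L position.

Rosa wins.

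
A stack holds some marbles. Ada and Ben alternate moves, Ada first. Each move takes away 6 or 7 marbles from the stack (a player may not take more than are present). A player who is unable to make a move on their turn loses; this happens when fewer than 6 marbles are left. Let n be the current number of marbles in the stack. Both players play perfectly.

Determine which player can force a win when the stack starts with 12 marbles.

Ada wins.

Classify positions by backward induction: terminal positions (no move available) are L. From any other position, the mover wins iff some move reaches an L.
n=0: no move → L
n=1: no move → L
n=2: no move → L
n=3: no move → L
n=4: no move → L
n=5: no move → L
n=6: can move to 0, which is L ⇒ W
n=7: can move to 1, which is L ⇒ W
n=8: can move to 2, which is L ⇒ W
n=9: can move to 3, which is L ⇒ W
n=10: can move to 4, which is L ⇒ W
n=11: can move to 5, which is L ⇒ W
n=12: can move to 5, which is L ⇒ W
The starting position 12 is W: Ada should remove 7, leaving 5, handing over an L position.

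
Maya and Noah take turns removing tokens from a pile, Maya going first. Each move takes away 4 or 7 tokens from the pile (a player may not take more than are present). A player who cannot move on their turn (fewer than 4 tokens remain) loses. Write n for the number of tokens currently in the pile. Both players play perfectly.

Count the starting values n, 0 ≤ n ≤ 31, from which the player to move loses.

12

Classify positions by backward induction: terminal positions (no move available) are L. From any other position, the mover wins iff some move reaches an L.
n=0: no move → L
n=1: no move → L
n=2: no move → L
n=3: no move → L
n=4: can move to 0, which is L ⇒ W
n=5: can move to 1, which is L ⇒ W
n=6: can move to 2, which is L ⇒ W
n=7: can move to 3, which is L ⇒ W
n=8: can move to 1, which is L ⇒ W
n=9: can move to 2, which is L ⇒ W
n=10: can move to 3, which is L ⇒ W
n=11: moves to 7(W), 4(W); every one is W ⇒ L
n=12: moves to 8(W), 5(W); every one is W ⇒ L
n=13: moves to 9(W), 6(W); every one is W ⇒ L
n=14: moves to 10(W), 7(W); every one is W ⇒ L
n=15: can move to 11, which is L ⇒ W
n=16: can move to 12, which is L ⇒ W
n=17: can move to 13, which is L ⇒ W
n=18: can move to 14, which is L ⇒ W
n=19: can move to 12, which is L ⇒ W
n=20: can move to 13, which is L ⇒ W
n=21: can move to 14, which is L ⇒ W
n=22: moves to 18(W), 15(W); every one is W ⇒ L
n=23: moves to 19(W), 16(W); every one is W ⇒ L
n=24: moves to 20(W), 17(W); every one is W ⇒ L
n=25: moves to 21(W), 18(W); every one is W ⇒ L
n=26: can move to 22, which is L ⇒ W
n=27: can move to 23, which is L ⇒ W
n=28: can move to 24, which is L ⇒ W
n=29: can move to 25, which is L ⇒ W
n=30: can move to 23, which is L ⇒ W
n=31: can move to 24, which is L ⇒ W
L entries with 0 ≤ n ≤ 31: n = 0, 1, 2, 3, 11, 12, 13, 14, 22, 23, 24, 25; that makes 12.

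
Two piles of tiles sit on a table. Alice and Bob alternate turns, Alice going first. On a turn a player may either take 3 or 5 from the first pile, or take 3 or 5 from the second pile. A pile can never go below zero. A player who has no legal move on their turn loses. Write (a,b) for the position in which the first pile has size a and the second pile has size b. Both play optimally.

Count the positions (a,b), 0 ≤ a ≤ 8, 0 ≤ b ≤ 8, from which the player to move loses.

29

Build the W/L table. Terminal = L. A non-terminal position is W if it has a move to some L; otherwise it is L.
Every move lowers a or b (never raises either), so fill the grid row by row in increasing a, and left to right within a row: each cell's successors are then already labelled.
      b=0  b=1  b=2  b=3  b=4  b=5  b=6  b=7  b=8
a=0:    L    L    L    W    W    W    W    W    L
a=1:    L    L    L    W    W    W    W    W    L
a=2:    L    L    L    W    W    W    W    W    L
a=3:    W    W    W    L    L    L    W    W    W
a=4:    W    W    W    L    L    L    W    W    W
a=5:    W    W    W    L    L    L    W    W    W
a=6:    W    W    W    W    W    W    L    L    W
a=7:    W    W    W    W    W    W    L    L    W
a=8:    L    L    L    W    W    W    W    W    L
Cells with no legal move (terminal, hence L): (0,0), (0,1), (0,2), (1,0), (1,1), (1,2), (2,0), (2,1), (2,2).
The remaining L cells, each justified by listing all of its moves:
(0,8): L (options (0,5)(W), (0,3)(W) are all W)
(1,8): L (options (1,5)(W), (1,3)(W) are all W)
(2,8): L (options (2,5)(W), (2,3)(W) are all W)
(3,3): L (options (0,3)(W), (3,0)(W) are all W)
(3,4): L (options (0,4)(W), (3,1)(W) are all W)
(3,5): L (options (0,5)(W), (3,2)(W), (3,0)(W) are all W)
(4,3): L (options (1,3)(W), (4,0)(W) are all W)
(4,4): L (options (1,4)(W), (4,1)(W) are all W)
(4,5): L (options (1,5)(W), (4,2)(W), (4,0)(W) are all W)
(5,3): L (options (2,3)(W), (0,3)(W), (5,0)(W) are all W)
(5,4): L (options (2,4)(W), (0,4)(W), (5,1)(W) are all W)
(5,5): L (options (2,5)(W), (0,5)(W), (5,2)(W), (5,0)(W) are all W)
(6,6): L (options (3,6)(W), (1,6)(W), (6,3)(W), (6,1)(W) are all W)
(6,7): L (options (3,7)(W), (1,7)(W), (6,4)(W), (6,2)(W) are all W)
(7,6): L (options (4,6)(W), (2,6)(W), (7,3)(W), (7,1)(W) are all W)
(7,7): L (options (4,7)(W), (2,7)(W), (7,4)(W), (7,2)(W) are all W)
(8,0): L (options (5,0)(W), (3,0)(W) are all W)
(8,1): L (options (5,1)(W), (3,1)(W) are all W)
(8,2): L (options (5,2)(W), (3,2)(W) are all W)
(8,8): L (options (5,8)(W), (3,8)(W), (8,5)(W), (8,3)(W) are all W)
Every other cell has at least one move into one of the L cells above, so it is W.
L cells per row: a=0: 4, a=1: 4, a=2: 4, a=3: 3, a=4: 3, a=5: 3, a=6: 2, a=7: 2, a=8: 4; total 29.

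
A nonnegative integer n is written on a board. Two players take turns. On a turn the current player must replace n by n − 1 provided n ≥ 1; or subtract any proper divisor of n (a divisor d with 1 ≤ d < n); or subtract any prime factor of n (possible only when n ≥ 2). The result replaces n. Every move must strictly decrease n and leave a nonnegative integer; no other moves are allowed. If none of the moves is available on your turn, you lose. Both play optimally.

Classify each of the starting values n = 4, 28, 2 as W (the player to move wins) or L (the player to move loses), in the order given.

Build the W/L table. Terminal = L. A non-terminal position is W if it has a move to some L; otherwise it is L.
n=0: no move → L
n=1: →0(L), so W
n=2: →0(L), so W
n=3: →0(L), so W
n=4: →2(W), 3(W) — all W, so L
n=5: →0(L), so W
n=6: →4(L), so W
n=7: →0(L), so W
n=8: →4(L), so W
n=9: →6(W), 8(W) — all W, so L
n=10: →9(L), so W
n=11: →0(L), so W
n=12: →9(L), so W
n=13: →0(L), so W
n=14: →7(W), 12(W), 13(W) — all W, so L
n=15: →14(L), so W
n=16: →14(L), so W
n=17: →0(L), so W
n=18: →9(L), so W
n=19: →0(L), so W
n=20: →10(W), 15(W), 16(W), 18(W), 19(W) — all W, so L
n=21: →14(L), so W
n=22: →20(L), so W
n=23: →0(L), so W
n=24: →20(L), so W
n=25: →20(L), so W
n=26: →13(W), 24(W), 25(W) — all W, so L
n=27: →26(L), so W
n=28: →14(L), so W

4: L, 28: W, 2: W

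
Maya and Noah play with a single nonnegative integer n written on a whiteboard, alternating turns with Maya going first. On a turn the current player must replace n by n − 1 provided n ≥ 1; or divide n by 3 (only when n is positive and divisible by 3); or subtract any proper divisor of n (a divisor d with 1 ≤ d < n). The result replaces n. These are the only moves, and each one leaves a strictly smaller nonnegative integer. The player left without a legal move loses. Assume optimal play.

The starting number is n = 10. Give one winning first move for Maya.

Move to 5.

Use the standard recursion: the mover loses at a terminal position; elsewhere, the mover wins exactly when some move hands the opponent an L position.
n=0: no move → L
n=1: →0(L), so W
n=2: →1(W) only, which is W, so L
n=3: →2(L), so W
n=4: →2(L), so W
n=5: →4(W) only, which is W, so L
n=6: →2(L), so W
n=7: →6(W) only, which is W, so L
n=8: →7(L), so W
n=9: →3(W), 6(W), 8(W) — all W, so L
n=10: →5(L), so W
From 10, the L positions reachable in one move are: 5, 9. Any move reaching one of these is winning.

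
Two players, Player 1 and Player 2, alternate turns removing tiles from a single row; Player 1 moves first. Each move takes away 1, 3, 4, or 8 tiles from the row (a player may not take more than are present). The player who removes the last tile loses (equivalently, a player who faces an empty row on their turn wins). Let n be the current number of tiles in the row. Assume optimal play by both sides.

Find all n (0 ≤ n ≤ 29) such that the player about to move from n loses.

Compute win/loss labels from the base case upward. A position with no move is W. Any other position is W if it can reach an L in one move, else L.
n=0: no move; the opponent has just taken the last tile and therefore loses → W
n=1: the only move is to 0(W), a W ⇒ L
n=2: can move to 1, which is L ⇒ W
n=3: moves to 2(W), 0(W); every one is W ⇒ L
n=4: can move to 3, which is L ⇒ W
n=5: can move to 1, which is L ⇒ W
n=6: can move to 3, which is L ⇒ W
n=7: can move to 3, which is L ⇒ W
n=8: moves to 7(W), 5(W), 4(W), 0(W); every one is W ⇒ L
n=9: can move to 8, which is L ⇒ W
n=10: moves to 9(W), 7(W), 6(W), 2(W); every one is W ⇒ L
n=11: can move to 10, which is L ⇒ W
n=12: can move to 8, which is L ⇒ W
n=13: can move to 10, which is L ⇒ W
n=14: can move to 10, which is L ⇒ W
n=15: moves to 14(W), 12(W), 11(W), 7(W); every one is W ⇒ L
n=16: can move to 15, which is L ⇒ W
n=17: moves to 16(W), 14(W), 13(W), 9(W); every one is W ⇒ L
n=18: can move to 17, which is L ⇒ W
n=19: can move to 15, which is L ⇒ W
n=20: can move to 17, which is L ⇒ W
n=21: can move to 17, which is L ⇒ W
n=22: moves to 21(W), 19(W), 18(W), 14(W); every one is W ⇒ L
n=23: can move to 22, which is L ⇒ W
n=24: moves to 23(W), 21(W), 20(W), 16(W); every one is W ⇒ L
n=25: can move to 24, which is L ⇒ W
n=26: can move to 22, which is L ⇒ W
n=27: can move to 24, which is L ⇒ W
n=28: can move to 24, which is L ⇒ W
n=29: moves to 28(W), 26(W), 25(W), 21(W); every one is W ⇒ L
Reading off the rows marked L gives the requested list; there are 9 such values of n.

1, 3, 8, 10, 15, 17, 22, 24, 29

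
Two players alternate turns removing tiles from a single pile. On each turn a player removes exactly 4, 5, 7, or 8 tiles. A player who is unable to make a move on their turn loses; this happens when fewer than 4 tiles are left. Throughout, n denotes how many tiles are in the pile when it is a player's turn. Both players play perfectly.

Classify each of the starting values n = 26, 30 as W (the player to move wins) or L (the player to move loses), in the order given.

Label each position W (a win for the player to move) or L (a loss). A position with no legal move is L; any other position is W exactly when some move reaches an L, and L when every move reaches a W.
n=0: no move → L
n=1: no move → L
n=2: no move → L
n=3: no move → L
n=4: reaches L-position 0 → W
n=5: reaches L-position 1 → W
n=6: reaches L-position 2 → W
n=7: reaches L-position 3 → W
n=8: reaches L-position 3 → W
n=9: reaches L-position 2 → W
n=10: reaches L-position 3 → W
n=11: reaches L-position 3 → W
n=12: only reaches 8(W), 7(W), 5(W), 4(W), all W → L
n=13: only reaches 9(W), 8(W), 6(W), 5(W), all W → L
n=14: only reaches 10(W), 9(W), 7(W), 6(W), all W → L
n=15: only reaches 11(W), 10(W), 8(W), 7(W), all W → L
n=16: reaches L-position 12 → W
n=17: reaches L-position 13 → W
n=18: reaches L-position 14 → W
n=19: reaches L-position 15 → W
n=20: reaches L-position 15 → W
n=21: reaches L-position 14 → W
n=22: reaches L-position 15 → W
n=23: reaches L-position 15 → W
n=24: only reaches 20(W), 19(W), 17(W), 16(W), all W → L
n=25: only reaches 21(W), 20(W), 18(W), 17(W), all W → L
n=26: only reaches 22(W), 21(W), 19(W), 18(W), all W → L
n=27: only reaches 23(W), 22(W), 20(W), 19(W), all W → L
n=28: reaches L-position 24 → W
n=29: reaches L-position 25 → W
n=30: reaches L-position 26 → W

26: L, 30: W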